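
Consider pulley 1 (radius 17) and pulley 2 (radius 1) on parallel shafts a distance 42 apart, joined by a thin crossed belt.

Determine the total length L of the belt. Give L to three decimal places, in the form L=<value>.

crossed belt: β = asin((r1+r2)/C) = asin(18/42) = 25.3769°
wrap1 = wrap2 = π + 2β = 230.7539°
tangent length = C·cosβ = 37.9473
L = (r1+r2)·wrap + 2·C·cosβ = 18·4.0274 + 2·37.9473 = 148.3881

L=148.388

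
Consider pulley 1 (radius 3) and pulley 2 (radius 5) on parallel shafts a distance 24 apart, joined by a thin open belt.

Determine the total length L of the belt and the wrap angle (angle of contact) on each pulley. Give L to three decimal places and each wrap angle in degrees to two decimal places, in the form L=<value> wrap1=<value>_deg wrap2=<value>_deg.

open belt: β = asin((r2−r1)/C) = asin(2/24) = 4.7802°
wrap1 = π − 2β = 170.4396°
wrap2 = π + 2β = 189.5604°
tangent length = C·cosβ = 23.9165
L = r1·wrap1 + r2·wrap2 + 2·C·cosβ = 3·2.9747 + 5·3.3085 + 2·23.9165 = 73.2995

L=73.300 wrap1=170.44_deg wrap2=189.56_deg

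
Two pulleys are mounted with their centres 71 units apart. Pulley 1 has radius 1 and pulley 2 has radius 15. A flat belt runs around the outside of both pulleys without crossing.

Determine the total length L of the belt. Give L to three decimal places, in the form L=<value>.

L=195.035

open belt: β = asin((r2−r1)/C) = asin(14/71) = 11.3723°
wrap1 = π − 2β = 157.2554°
wrap2 = π + 2β = 202.7446°
tangent length = C·cosβ = 69.6060
L = r1·wrap1 + r2·wrap2 + 2·C·cosβ = 1·2.7446 + 15·3.5386 + 2·69.6060 = 195.0351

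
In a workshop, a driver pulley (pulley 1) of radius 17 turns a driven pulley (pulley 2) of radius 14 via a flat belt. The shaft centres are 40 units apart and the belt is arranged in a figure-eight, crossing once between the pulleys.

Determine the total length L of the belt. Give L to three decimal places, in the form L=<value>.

L=202.923

crossed belt: β = asin((r1+r2)/C) = asin(31/40) = 50.8050°
wrap1 = wrap2 = π + 2β = 281.6101°
tangent length = C·cosβ = 25.2784
L = (r1+r2)·wrap + 2·C·cosβ = 31·4.9150 + 2·25.2784 = 202.9226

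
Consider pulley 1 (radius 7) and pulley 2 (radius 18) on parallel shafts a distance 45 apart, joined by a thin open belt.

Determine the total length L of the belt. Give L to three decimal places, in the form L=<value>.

open belt: β = asin((r2−r1)/C) = asin(11/45) = 14.1490°
wrap1 = π − 2β = 151.7020°
wrap2 = π + 2β = 208.2980°
tangent length = C·cosβ = 43.6348
L = r1·wrap1 + r2·wrap2 + 2·C·cosβ = 7·2.6477 + 18·3.6355 + 2·43.6348 = 171.2423

L=171.242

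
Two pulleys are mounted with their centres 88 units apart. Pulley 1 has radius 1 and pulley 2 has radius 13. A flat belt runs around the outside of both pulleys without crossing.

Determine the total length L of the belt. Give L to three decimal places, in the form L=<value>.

L=221.621

open belt: β = asin((r2−r1)/C) = asin(12/88) = 7.8375°
wrap1 = π − 2β = 164.3250°
wrap2 = π + 2β = 195.6750°
tangent length = C·cosβ = 87.1780
L = r1·wrap1 + r2·wrap2 + 2·C·cosβ = 1·2.8680 + 13·3.4152 + 2·87.1780 = 221.6212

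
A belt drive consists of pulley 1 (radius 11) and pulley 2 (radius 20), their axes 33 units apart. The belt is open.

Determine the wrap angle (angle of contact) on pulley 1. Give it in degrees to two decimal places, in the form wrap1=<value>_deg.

wrap1=148.35_deg

open belt: β = asin((r2−r1)/C) = asin(9/33) = 15.8266°
wrap1 = π − 2β = 148.3468°
wrap2 = π + 2β = 211.6532°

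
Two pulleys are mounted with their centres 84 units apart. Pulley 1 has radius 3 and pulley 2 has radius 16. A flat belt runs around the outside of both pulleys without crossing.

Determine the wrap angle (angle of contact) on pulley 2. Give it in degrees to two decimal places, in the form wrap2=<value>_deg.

open belt: β = asin((r2−r1)/C) = asin(13/84) = 8.9030°
wrap1 = π − 2β = 162.1940°
wrap2 = π + 2β = 197.8060°

wrap2=197.81_deg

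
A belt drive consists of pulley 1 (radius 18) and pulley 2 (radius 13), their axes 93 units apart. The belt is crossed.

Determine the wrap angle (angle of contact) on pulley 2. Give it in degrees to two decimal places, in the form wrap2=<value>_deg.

crossed belt: β = asin((r1+r2)/C) = asin(31/93) = 19.4712°
wrap1 = wrap2 = π + 2β = 218.9424°

wrap2=218.94_deg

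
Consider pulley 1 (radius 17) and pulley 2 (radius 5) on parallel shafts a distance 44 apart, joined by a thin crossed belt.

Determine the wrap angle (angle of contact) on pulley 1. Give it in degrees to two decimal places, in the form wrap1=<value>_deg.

wrap1=240.00_deg

crossed belt: β = asin((r1+r2)/C) = asin(22/44) = 30.0000°
wrap1 = wrap2 = π + 2β = 240.0000°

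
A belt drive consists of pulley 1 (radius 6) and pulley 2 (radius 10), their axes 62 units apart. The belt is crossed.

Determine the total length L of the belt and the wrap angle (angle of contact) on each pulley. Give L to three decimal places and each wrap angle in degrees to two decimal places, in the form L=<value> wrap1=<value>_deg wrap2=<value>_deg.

L=178.418 wrap1=209.91_deg wrap2=209.91_deg

crossed belt: β = asin((r1+r2)/C) = asin(16/62) = 14.9552°
wrap1 = wrap2 = π + 2β = 209.9105°
tangent length = C·cosβ = 59.8999
L = (r1+r2)·wrap + 2·C·cosβ = 16·3.6636 + 2·59.8999 = 178.4179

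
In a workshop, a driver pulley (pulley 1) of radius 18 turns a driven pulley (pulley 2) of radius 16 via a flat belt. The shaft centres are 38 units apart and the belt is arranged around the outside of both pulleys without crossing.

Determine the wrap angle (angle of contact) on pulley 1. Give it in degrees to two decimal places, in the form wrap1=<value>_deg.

wrap1=186.03_deg

open belt: β = asin((r2−r1)/C) = asin(-2/38) = -3.0170°
wrap1 = π − 2β = 186.0339°
wrap2 = π + 2β = 173.9661°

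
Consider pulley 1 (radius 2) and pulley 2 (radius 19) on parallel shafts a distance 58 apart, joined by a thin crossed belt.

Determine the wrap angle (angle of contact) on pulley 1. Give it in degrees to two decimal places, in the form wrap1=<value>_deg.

wrap1=222.45_deg

crossed belt: β = asin((r1+r2)/C) = asin(21/58) = 21.2273°
wrap1 = wrap2 = π + 2β = 222.4546°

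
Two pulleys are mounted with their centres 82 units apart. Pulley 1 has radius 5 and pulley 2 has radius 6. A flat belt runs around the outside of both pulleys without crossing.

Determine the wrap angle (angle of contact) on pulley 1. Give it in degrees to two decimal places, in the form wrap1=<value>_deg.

wrap1=178.60_deg

open belt: β = asin((r2−r1)/C) = asin(1/82) = 0.6987°
wrap1 = π − 2β = 178.6025°
wrap2 = π + 2β = 181.3975°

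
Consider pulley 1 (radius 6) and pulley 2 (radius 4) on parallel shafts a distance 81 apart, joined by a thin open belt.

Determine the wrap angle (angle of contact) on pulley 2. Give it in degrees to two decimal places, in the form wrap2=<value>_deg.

open belt: β = asin((r2−r1)/C) = asin(-2/81) = -1.4149°
wrap1 = π − 2β = 182.8297°
wrap2 = π + 2β = 177.1703°

wrap2=177.17_deg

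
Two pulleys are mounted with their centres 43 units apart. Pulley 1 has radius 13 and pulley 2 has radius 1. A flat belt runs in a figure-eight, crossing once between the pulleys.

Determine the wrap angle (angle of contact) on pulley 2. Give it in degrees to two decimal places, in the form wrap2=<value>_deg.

crossed belt: β = asin((r1+r2)/C) = asin(14/43) = 19.0008°
wrap1 = wrap2 = π + 2β = 218.0016°

wrap2=218.00_deg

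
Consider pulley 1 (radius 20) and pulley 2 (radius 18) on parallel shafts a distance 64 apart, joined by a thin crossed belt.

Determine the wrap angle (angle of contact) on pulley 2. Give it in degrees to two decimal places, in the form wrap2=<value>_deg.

wrap2=252.85_deg

crossed belt: β = asin((r1+r2)/C) = asin(38/64) = 36.4236°
wrap1 = wrap2 = π + 2β = 252.8471°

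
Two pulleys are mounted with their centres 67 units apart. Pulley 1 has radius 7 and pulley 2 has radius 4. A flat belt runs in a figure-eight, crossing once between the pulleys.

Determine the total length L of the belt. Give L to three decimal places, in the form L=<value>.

L=170.368

crossed belt: β = asin((r1+r2)/C) = asin(11/67) = 9.4496°
wrap1 = wrap2 = π + 2β = 198.8991°
tangent length = C·cosβ = 66.0908
L = (r1+r2)·wrap + 2·C·cosβ = 11·3.4714 + 2·66.0908 = 170.3676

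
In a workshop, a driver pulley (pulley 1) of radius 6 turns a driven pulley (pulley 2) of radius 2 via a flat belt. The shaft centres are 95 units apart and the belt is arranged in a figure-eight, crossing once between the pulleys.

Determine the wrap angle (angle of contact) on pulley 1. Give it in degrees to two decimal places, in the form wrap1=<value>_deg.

crossed belt: β = asin((r1+r2)/C) = asin(8/95) = 4.8306°
wrap1 = wrap2 = π + 2β = 189.6613°

wrap1=189.66_deg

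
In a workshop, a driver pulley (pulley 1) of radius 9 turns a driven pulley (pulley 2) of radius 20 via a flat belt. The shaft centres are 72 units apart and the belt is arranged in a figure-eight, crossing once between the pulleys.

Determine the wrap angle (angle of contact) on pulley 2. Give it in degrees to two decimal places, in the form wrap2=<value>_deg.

wrap2=227.50_deg

crossed belt: β = asin((r1+r2)/C) = asin(29/72) = 23.7519°
wrap1 = wrap2 = π + 2β = 227.5039°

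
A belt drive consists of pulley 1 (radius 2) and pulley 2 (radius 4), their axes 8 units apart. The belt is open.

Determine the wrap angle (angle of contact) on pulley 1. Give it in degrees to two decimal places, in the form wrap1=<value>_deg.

open belt: β = asin((r2−r1)/C) = asin(2/8) = 14.4775°
wrap1 = π − 2β = 151.0450°
wrap2 = π + 2β = 208.9550°

wrap1=151.04_deg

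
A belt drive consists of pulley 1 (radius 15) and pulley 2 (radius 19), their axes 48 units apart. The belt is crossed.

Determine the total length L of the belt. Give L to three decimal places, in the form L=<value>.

L=228.104

crossed belt: β = asin((r1+r2)/C) = asin(34/48) = 45.0995°
wrap1 = wrap2 = π + 2β = 270.1989°
tangent length = C·cosβ = 33.8821
L = (r1+r2)·wrap + 2·C·cosβ = 34·4.7159 + 2·33.8821 = 228.1036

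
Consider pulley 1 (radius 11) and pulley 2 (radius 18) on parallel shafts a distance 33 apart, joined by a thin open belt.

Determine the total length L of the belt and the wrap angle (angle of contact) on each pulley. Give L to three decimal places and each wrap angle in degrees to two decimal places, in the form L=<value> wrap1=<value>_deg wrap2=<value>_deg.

open belt: β = asin((r2−r1)/C) = asin(7/33) = 12.2467°
wrap1 = π − 2β = 155.5066°
wrap2 = π + 2β = 204.4934°
tangent length = C·cosβ = 32.2490
L = r1·wrap1 + r2·wrap2 + 2·C·cosβ = 11·2.7141 + 18·3.5691 + 2·32.2490 = 158.5967

L=158.597 wrap1=155.51_deg wrap2=204.49_deg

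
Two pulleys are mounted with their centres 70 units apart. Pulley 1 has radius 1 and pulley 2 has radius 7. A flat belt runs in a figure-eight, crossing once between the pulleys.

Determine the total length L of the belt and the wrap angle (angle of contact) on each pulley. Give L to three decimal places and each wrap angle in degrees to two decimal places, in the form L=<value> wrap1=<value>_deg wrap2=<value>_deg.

L=166.048 wrap1=193.12_deg wrap2=193.12_deg

crossed belt: β = asin((r1+r2)/C) = asin(8/70) = 6.5624°
wrap1 = wrap2 = π + 2β = 193.1249°
tangent length = C·cosβ = 69.5414
L = (r1+r2)·wrap + 2·C·cosβ = 8·3.3707 + 2·69.5414 = 166.0480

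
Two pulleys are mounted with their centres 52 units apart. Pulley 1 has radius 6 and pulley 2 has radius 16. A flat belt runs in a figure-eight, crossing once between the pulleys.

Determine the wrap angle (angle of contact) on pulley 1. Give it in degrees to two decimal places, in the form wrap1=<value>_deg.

crossed belt: β = asin((r1+r2)/C) = asin(22/52) = 25.0290°
wrap1 = wrap2 = π + 2β = 230.0580°

wrap1=230.06_deg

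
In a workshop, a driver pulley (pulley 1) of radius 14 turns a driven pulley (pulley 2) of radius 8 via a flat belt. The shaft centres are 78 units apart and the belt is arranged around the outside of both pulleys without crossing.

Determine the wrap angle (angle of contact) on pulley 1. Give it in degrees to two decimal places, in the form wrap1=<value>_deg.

wrap1=188.82_deg

open belt: β = asin((r2−r1)/C) = asin(-6/78) = -4.4117°
wrap1 = π − 2β = 188.8235°
wrap2 = π + 2β = 171.1765°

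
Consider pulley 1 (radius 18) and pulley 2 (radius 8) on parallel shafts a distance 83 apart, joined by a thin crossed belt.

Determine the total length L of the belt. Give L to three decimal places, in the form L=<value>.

crossed belt: β = asin((r1+r2)/C) = asin(26/83) = 18.2554°
wrap1 = wrap2 = π + 2β = 216.5108°
tangent length = C·cosβ = 78.8226
L = (r1+r2)·wrap + 2·C·cosβ = 26·3.7788 + 2·78.8226 = 255.8946

L=255.895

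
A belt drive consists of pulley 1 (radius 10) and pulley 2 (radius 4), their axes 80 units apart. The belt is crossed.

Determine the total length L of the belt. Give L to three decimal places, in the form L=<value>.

L=206.439

crossed belt: β = asin((r1+r2)/C) = asin(14/80) = 10.0787°
wrap1 = wrap2 = π + 2β = 200.1573°
tangent length = C·cosβ = 78.7655
L = (r1+r2)·wrap + 2·C·cosβ = 14·3.4934 + 2·78.7655 = 206.4386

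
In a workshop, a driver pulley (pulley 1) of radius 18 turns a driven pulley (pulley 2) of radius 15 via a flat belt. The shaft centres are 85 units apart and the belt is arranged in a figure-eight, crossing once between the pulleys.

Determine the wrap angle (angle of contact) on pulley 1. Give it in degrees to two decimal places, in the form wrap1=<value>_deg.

crossed belt: β = asin((r1+r2)/C) = asin(33/85) = 22.8447°
wrap1 = wrap2 = π + 2β = 225.6895°

wrap1=225.69_deg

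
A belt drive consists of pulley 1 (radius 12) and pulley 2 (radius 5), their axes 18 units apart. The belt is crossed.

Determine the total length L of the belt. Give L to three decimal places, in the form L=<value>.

crossed belt: β = asin((r1+r2)/C) = asin(17/18) = 70.8119°
wrap1 = wrap2 = π + 2β = 321.6237°
tangent length = C·cosβ = 5.9161
L = (r1+r2)·wrap + 2·C·cosβ = 17·5.6134 + 2·5.9161 = 107.2598

L=107.260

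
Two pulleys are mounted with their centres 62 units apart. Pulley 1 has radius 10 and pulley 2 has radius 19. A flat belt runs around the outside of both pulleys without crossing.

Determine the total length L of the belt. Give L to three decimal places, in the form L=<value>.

L=216.415

open belt: β = asin((r2−r1)/C) = asin(9/62) = 8.3466°
wrap1 = π − 2β = 163.3068°
wrap2 = π + 2β = 196.6932°
tangent length = C·cosβ = 61.3433
L = r1·wrap1 + r2·wrap2 + 2·C·cosβ = 10·2.8502 + 19·3.4329 + 2·61.3433 = 216.4149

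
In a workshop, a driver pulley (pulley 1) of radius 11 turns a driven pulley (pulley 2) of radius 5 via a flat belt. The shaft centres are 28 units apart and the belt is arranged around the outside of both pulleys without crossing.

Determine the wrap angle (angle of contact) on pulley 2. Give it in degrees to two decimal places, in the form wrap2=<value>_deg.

open belt: β = asin((r2−r1)/C) = asin(-6/28) = -12.3736°
wrap1 = π − 2β = 204.7473°
wrap2 = π + 2β = 155.2527°

wrap2=155.25_deg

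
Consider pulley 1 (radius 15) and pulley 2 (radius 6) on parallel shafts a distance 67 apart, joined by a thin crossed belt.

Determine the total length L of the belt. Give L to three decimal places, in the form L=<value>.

L=206.611

crossed belt: β = asin((r1+r2)/C) = asin(21/67) = 18.2662°
wrap1 = wrap2 = π + 2β = 216.5325°
tangent length = C·cosβ = 63.6239
L = (r1+r2)·wrap + 2·C·cosβ = 21·3.7792 + 2·63.6239 = 206.6111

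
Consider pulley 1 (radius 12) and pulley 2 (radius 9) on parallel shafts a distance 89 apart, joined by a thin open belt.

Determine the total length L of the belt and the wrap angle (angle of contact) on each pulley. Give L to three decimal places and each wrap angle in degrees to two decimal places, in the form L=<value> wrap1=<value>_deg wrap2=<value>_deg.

open belt: β = asin((r2−r1)/C) = asin(-3/89) = -1.9317°
wrap1 = π − 2β = 183.8634°
wrap2 = π + 2β = 176.1366°
tangent length = C·cosβ = 88.9494
L = r1·wrap1 + r2·wrap2 + 2·C·cosβ = 12·3.2090 + 9·3.0742 + 2·88.9494 = 244.0746

L=244.075 wrap1=183.86_deg wrap2=176.14_deg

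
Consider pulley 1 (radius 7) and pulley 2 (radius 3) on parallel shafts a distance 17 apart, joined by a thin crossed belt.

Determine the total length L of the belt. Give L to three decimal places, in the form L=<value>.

L=71.489

crossed belt: β = asin((r1+r2)/C) = asin(10/17) = 36.0319°
wrap1 = wrap2 = π + 2β = 252.0638°
tangent length = C·cosβ = 13.7477
L = (r1+r2)·wrap + 2·C·cosβ = 10·4.3993 + 2·13.7477 = 71.4889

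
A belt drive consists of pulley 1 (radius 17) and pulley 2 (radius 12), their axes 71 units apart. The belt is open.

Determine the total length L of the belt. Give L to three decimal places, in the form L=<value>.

open belt: β = asin((r2−r1)/C) = asin(-5/71) = -4.0383°
wrap1 = π − 2β = 188.0765°
wrap2 = π + 2β = 171.9235°
tangent length = C·cosβ = 70.8237
L = r1·wrap1 + r2·wrap2 + 2·C·cosβ = 17·3.2826 + 12·3.0006 + 2·70.8237 = 233.4584

L=233.458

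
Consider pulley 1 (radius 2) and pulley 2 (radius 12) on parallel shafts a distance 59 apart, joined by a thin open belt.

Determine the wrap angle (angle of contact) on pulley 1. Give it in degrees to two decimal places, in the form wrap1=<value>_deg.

wrap1=160.48_deg

open belt: β = asin((r2−r1)/C) = asin(10/59) = 9.7583°
wrap1 = π − 2β = 160.4835°
wrap2 = π + 2β = 199.5165°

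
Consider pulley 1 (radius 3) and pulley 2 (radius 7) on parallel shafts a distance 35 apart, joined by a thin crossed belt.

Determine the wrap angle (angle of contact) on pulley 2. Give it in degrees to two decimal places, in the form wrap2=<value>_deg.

wrap2=213.20_deg

crossed belt: β = asin((r1+r2)/C) = asin(10/35) = 16.6015°
wrap1 = wrap2 = π + 2β = 213.2031°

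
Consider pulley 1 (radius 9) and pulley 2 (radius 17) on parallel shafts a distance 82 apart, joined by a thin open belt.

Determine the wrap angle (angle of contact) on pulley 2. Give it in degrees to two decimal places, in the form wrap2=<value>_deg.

open belt: β = asin((r2−r1)/C) = asin(8/82) = 5.5987°
wrap1 = π − 2β = 168.8025°
wrap2 = π + 2β = 191.1975°

wrap2=191.20_deg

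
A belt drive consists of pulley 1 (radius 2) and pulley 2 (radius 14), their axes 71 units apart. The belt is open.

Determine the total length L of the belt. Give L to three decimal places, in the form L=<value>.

L=194.299

open belt: β = asin((r2−r1)/C) = asin(12/71) = 9.7305°
wrap1 = π − 2β = 160.5390°
wrap2 = π + 2β = 199.4610°
tangent length = C·cosβ = 69.9786
L = r1·wrap1 + r2·wrap2 + 2·C·cosβ = 2·2.8019 + 14·3.4813 + 2·69.9786 = 194.2985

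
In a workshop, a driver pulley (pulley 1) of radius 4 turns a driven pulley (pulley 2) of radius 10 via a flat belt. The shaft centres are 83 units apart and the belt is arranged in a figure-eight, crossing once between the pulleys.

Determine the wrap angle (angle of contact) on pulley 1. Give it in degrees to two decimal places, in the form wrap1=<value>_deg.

crossed belt: β = asin((r1+r2)/C) = asin(14/83) = 9.7108°
wrap1 = wrap2 = π + 2β = 199.4215°

wrap1=199.42_deg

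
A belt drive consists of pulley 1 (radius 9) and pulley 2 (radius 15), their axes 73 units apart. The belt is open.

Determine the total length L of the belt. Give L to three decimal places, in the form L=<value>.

open belt: β = asin((r2−r1)/C) = asin(6/73) = 4.7146°
wrap1 = π − 2β = 170.5709°
wrap2 = π + 2β = 189.4291°
tangent length = C·cosβ = 72.7530
L = r1·wrap1 + r2·wrap2 + 2·C·cosβ = 9·2.9770 + 15·3.3062 + 2·72.7530 = 221.8917

L=221.892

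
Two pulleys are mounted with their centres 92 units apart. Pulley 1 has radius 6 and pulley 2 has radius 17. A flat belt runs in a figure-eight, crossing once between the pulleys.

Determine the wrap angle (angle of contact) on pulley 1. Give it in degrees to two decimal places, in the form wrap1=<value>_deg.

wrap1=208.96_deg

crossed belt: β = asin((r1+r2)/C) = asin(23/92) = 14.4775°
wrap1 = wrap2 = π + 2β = 208.9550°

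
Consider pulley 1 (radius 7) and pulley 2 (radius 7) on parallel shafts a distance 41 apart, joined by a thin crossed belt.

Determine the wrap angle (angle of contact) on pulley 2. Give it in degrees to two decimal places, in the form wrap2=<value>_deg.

crossed belt: β = asin((r1+r2)/C) = asin(14/41) = 19.9661°
wrap1 = wrap2 = π + 2β = 219.9321°

wrap2=219.93_deg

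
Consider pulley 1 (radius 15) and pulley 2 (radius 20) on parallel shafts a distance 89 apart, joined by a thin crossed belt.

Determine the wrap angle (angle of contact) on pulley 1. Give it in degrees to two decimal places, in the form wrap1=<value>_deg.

crossed belt: β = asin((r1+r2)/C) = asin(35/89) = 23.1574°
wrap1 = wrap2 = π + 2β = 226.3148°

wrap1=226.31_deg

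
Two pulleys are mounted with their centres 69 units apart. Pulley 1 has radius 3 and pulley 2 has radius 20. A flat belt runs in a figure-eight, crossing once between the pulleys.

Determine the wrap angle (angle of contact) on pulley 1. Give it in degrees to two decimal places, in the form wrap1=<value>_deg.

wrap1=218.94_deg

crossed belt: β = asin((r1+r2)/C) = asin(23/69) = 19.4712°
wrap1 = wrap2 = π + 2β = 218.9424°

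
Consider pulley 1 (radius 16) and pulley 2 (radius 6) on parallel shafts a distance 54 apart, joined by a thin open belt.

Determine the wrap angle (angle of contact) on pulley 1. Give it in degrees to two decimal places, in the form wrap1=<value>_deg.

wrap1=201.34_deg

open belt: β = asin((r2−r1)/C) = asin(-10/54) = -10.6719°
wrap1 = π − 2β = 201.3439°
wrap2 = π + 2β = 158.6561°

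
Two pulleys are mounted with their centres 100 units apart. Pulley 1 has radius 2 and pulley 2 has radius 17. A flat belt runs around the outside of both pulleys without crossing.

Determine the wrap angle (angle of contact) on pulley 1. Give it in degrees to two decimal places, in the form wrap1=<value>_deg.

wrap1=162.75_deg

open belt: β = asin((r2−r1)/C) = asin(15/100) = 8.6269°
wrap1 = π − 2β = 162.7461°
wrap2 = π + 2β = 197.2539°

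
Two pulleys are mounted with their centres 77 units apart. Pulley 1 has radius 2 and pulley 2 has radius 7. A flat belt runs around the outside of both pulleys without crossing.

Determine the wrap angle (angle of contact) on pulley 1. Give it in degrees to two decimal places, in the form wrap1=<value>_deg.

wrap1=172.55_deg

open belt: β = asin((r2−r1)/C) = asin(5/77) = 3.7231°
wrap1 = π − 2β = 172.5538°
wrap2 = π + 2β = 187.4462°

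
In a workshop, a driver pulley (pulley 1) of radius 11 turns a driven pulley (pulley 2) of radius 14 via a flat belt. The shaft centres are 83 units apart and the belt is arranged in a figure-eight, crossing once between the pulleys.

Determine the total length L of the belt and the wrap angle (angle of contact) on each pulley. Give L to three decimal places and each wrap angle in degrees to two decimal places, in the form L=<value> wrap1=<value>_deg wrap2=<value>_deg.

L=252.128 wrap1=215.06_deg wrap2=215.06_deg

crossed belt: β = asin((r1+r2)/C) = asin(25/83) = 17.5300°
wrap1 = wrap2 = π + 2β = 215.0600°
tangent length = C·cosβ = 79.1454
L = (r1+r2)·wrap + 2·C·cosβ = 25·3.7535 + 2·79.1454 = 252.1285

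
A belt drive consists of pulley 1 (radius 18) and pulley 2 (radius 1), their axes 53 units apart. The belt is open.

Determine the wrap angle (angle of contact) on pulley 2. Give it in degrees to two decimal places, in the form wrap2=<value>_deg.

open belt: β = asin((r2−r1)/C) = asin(-17/53) = -18.7086°
wrap1 = π − 2β = 217.4171°
wrap2 = π + 2β = 142.5829°

wrap2=142.58_deg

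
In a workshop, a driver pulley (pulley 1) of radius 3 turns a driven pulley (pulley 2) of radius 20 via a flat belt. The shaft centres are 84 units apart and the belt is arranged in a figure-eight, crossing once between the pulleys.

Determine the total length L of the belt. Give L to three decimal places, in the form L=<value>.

crossed belt: β = asin((r1+r2)/C) = asin(23/84) = 15.8911°
wrap1 = wrap2 = π + 2β = 211.7822°
tangent length = C·cosβ = 80.7899
L = (r1+r2)·wrap + 2·C·cosβ = 23·3.6963 + 2·80.7899 = 246.5945

L=246.595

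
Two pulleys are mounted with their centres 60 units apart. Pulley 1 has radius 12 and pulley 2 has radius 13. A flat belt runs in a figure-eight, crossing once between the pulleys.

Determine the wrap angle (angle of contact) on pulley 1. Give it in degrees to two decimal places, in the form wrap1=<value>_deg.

crossed belt: β = asin((r1+r2)/C) = asin(25/60) = 24.6243°
wrap1 = wrap2 = π + 2β = 229.2486°

wrap1=229.25_deg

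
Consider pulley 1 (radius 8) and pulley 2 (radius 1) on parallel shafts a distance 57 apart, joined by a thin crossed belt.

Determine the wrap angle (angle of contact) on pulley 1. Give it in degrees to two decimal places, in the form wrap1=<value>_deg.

crossed belt: β = asin((r1+r2)/C) = asin(9/57) = 9.0847°
wrap1 = wrap2 = π + 2β = 198.1694°

wrap1=198.17_deg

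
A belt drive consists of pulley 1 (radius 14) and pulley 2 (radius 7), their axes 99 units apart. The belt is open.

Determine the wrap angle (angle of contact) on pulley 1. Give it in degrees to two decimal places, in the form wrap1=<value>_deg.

wrap1=188.11_deg

open belt: β = asin((r2−r1)/C) = asin(-7/99) = -4.0546°
wrap1 = π − 2β = 188.1092°
wrap2 = π + 2β = 171.8908°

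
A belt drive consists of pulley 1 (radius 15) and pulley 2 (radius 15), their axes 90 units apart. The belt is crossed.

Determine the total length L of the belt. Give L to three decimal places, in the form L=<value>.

crossed belt: β = asin((r1+r2)/C) = asin(30/90) = 19.4712°
wrap1 = wrap2 = π + 2β = 218.9424°
tangent length = C·cosβ = 84.8528
L = (r1+r2)·wrap + 2·C·cosβ = 30·3.8213 + 2·84.8528 = 284.3436

L=284.344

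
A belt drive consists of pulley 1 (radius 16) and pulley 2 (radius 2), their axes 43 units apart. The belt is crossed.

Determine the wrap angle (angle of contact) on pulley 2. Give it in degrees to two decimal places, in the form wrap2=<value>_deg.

wrap2=229.49_deg

crossed belt: β = asin((r1+r2)/C) = asin(18/43) = 24.7465°
wrap1 = wrap2 = π + 2β = 229.4930°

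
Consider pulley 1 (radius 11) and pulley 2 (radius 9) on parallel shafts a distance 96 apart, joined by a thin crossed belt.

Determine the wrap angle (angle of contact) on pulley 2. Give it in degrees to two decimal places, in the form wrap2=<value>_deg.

wrap2=204.05_deg

crossed belt: β = asin((r1+r2)/C) = asin(20/96) = 12.0247°
wrap1 = wrap2 = π + 2β = 204.0494°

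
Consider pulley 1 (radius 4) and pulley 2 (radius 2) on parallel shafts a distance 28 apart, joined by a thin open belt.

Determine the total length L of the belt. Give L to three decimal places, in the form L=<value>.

open belt: β = asin((r2−r1)/C) = asin(-2/28) = -4.0960°
wrap1 = π − 2β = 188.1921°
wrap2 = π + 2β = 171.8079°
tangent length = C·cosβ = 27.9285
L = r1·wrap1 + r2·wrap2 + 2·C·cosβ = 4·3.2846 + 2·2.9986 + 2·27.9285 = 74.9925

L=74.992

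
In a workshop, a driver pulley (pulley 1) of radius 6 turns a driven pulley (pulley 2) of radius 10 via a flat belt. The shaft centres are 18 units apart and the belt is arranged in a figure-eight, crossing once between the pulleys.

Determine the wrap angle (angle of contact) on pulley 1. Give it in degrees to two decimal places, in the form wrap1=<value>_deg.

crossed belt: β = asin((r1+r2)/C) = asin(16/18) = 62.7340°
wrap1 = wrap2 = π + 2β = 305.4679°

wrap1=305.47_deg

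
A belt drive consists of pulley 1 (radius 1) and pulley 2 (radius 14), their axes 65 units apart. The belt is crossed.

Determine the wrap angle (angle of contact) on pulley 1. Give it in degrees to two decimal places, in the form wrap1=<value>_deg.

wrap1=206.68_deg

crossed belt: β = asin((r1+r2)/C) = asin(15/65) = 13.3424°
wrap1 = wrap2 = π + 2β = 206.6847°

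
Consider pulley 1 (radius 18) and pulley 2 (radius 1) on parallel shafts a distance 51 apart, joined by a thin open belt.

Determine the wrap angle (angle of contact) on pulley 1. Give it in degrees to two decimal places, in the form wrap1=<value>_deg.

wrap1=218.94_deg

open belt: β = asin((r2−r1)/C) = asin(-17/51) = -19.4712°
wrap1 = π − 2β = 218.9424°
wrap2 = π + 2β = 141.0576°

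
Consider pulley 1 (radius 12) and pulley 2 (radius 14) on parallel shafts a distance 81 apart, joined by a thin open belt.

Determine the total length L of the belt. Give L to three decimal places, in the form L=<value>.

L=243.731

open belt: β = asin((r2−r1)/C) = asin(2/81) = 1.4149°
wrap1 = π − 2β = 177.1703°
wrap2 = π + 2β = 182.8297°
tangent length = C·cosβ = 80.9753
L = r1·wrap1 + r2·wrap2 + 2·C·cosβ = 12·3.0922 + 14·3.1910 + 2·80.9753 = 243.7308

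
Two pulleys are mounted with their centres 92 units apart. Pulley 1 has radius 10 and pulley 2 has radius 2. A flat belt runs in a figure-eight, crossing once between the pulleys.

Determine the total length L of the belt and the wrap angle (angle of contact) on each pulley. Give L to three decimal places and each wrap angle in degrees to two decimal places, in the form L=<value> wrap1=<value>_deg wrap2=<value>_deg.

L=223.267 wrap1=194.99_deg wrap2=194.99_deg

crossed belt: β = asin((r1+r2)/C) = asin(12/92) = 7.4947°
wrap1 = wrap2 = π + 2β = 194.9894°
tangent length = C·cosβ = 91.2140
L = (r1+r2)·wrap + 2·C·cosβ = 12·3.4032 + 2·91.2140 = 223.2666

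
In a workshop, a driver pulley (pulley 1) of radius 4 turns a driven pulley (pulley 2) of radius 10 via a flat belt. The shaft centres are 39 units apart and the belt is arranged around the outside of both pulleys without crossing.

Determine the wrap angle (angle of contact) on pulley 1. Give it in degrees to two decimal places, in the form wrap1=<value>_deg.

open belt: β = asin((r2−r1)/C) = asin(6/39) = 8.8499°
wrap1 = π − 2β = 162.3002°
wrap2 = π + 2β = 197.6998°

wrap1=162.30_deg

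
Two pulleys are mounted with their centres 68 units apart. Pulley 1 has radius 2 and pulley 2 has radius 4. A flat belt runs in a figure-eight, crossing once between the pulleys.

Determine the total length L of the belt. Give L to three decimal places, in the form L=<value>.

crossed belt: β = asin((r1+r2)/C) = asin(6/68) = 5.0621°
wrap1 = wrap2 = π + 2β = 190.1242°
tangent length = C·cosβ = 67.7348
L = (r1+r2)·wrap + 2·C·cosβ = 6·3.3183 + 2·67.7348 = 155.3793

L=155.379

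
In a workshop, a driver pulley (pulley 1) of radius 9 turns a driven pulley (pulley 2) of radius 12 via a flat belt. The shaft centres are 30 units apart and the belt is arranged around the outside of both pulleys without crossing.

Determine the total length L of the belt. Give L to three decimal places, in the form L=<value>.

L=126.274

open belt: β = asin((r2−r1)/C) = asin(3/30) = 5.7392°
wrap1 = π − 2β = 168.5217°
wrap2 = π + 2β = 191.4783°
tangent length = C·cosβ = 29.8496
L = r1·wrap1 + r2·wrap2 + 2·C·cosβ = 9·2.9413 + 12·3.3419 + 2·29.8496 = 126.2737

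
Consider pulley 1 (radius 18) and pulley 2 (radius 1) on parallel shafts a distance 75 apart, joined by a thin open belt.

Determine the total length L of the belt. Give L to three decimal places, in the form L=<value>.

L=213.560

open belt: β = asin((r2−r1)/C) = asin(-17/75) = -13.1009°
wrap1 = π − 2β = 206.2018°
wrap2 = π + 2β = 153.7982°
tangent length = C·cosβ = 73.0479
L = r1·wrap1 + r2·wrap2 + 2·C·cosβ = 18·3.5989 + 1·2.6843 + 2·73.0479 = 213.5604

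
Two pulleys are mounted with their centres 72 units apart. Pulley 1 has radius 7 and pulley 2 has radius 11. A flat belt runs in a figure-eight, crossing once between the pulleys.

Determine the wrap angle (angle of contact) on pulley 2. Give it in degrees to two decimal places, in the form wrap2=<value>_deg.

crossed belt: β = asin((r1+r2)/C) = asin(18/72) = 14.4775°
wrap1 = wrap2 = π + 2β = 208.9550°

wrap2=208.96_deg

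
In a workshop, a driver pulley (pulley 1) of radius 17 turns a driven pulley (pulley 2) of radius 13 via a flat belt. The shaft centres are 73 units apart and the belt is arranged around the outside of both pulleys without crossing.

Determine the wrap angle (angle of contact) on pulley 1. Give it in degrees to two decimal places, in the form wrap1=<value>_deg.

open belt: β = asin((r2−r1)/C) = asin(-4/73) = -3.1411°
wrap1 = π − 2β = 186.2821°
wrap2 = π + 2β = 173.7179°

wrap1=186.28_deg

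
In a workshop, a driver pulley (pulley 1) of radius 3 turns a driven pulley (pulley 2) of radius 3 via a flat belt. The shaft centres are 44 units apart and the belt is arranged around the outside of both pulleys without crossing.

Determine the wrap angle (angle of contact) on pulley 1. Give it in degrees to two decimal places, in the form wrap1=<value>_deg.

open belt: β = asin((r2−r1)/C) = asin(0/44) = 0.0000°
wrap1 = π − 2β = 180.0000°
wrap2 = π + 2β = 180.0000°

wrap1=180.00_deg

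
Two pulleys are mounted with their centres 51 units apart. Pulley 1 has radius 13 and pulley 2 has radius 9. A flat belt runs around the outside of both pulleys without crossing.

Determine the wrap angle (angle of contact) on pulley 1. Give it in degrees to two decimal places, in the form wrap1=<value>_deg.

open belt: β = asin((r2−r1)/C) = asin(-4/51) = -4.4984°
wrap1 = π − 2β = 188.9968°
wrap2 = π + 2β = 171.0032°

wrap1=189.00_deg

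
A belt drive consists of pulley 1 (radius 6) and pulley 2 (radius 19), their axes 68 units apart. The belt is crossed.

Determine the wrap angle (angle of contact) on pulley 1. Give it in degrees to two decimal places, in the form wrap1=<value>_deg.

wrap1=223.14_deg

crossed belt: β = asin((r1+r2)/C) = asin(25/68) = 21.5706°
wrap1 = wrap2 = π + 2β = 223.1412°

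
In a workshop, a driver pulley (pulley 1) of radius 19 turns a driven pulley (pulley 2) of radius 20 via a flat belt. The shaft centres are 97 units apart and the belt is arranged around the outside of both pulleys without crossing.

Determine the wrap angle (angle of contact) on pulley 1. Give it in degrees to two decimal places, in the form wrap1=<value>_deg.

wrap1=178.82_deg

open belt: β = asin((r2−r1)/C) = asin(1/97) = 0.5907°
wrap1 = π − 2β = 178.8186°
wrap2 = π + 2β = 181.1814°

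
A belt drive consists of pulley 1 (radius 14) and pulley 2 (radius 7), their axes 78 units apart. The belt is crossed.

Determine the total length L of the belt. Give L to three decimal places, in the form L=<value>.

L=227.662

crossed belt: β = asin((r1+r2)/C) = asin(21/78) = 15.6185°
wrap1 = wrap2 = π + 2β = 211.2370°
tangent length = C·cosβ = 75.1199
L = (r1+r2)·wrap + 2·C·cosβ = 21·3.6868 + 2·75.1199 = 227.6622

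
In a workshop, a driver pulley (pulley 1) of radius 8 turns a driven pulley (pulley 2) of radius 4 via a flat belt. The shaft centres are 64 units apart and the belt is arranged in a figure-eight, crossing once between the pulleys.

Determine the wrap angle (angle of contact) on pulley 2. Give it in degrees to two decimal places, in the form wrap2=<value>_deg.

crossed belt: β = asin((r1+r2)/C) = asin(12/64) = 10.8069°
wrap1 = wrap2 = π + 2β = 201.6138°

wrap2=201.61_deg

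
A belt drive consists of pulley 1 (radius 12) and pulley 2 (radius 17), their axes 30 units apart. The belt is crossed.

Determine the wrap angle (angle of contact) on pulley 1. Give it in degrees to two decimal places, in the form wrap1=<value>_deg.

wrap1=330.33_deg

crossed belt: β = asin((r1+r2)/C) = asin(29/30) = 75.1649°
wrap1 = wrap2 = π + 2β = 330.3298°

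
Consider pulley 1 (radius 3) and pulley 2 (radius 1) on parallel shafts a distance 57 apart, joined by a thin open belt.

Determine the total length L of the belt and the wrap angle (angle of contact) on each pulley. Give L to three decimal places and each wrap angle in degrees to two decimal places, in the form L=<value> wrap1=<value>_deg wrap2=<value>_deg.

open belt: β = asin((r2−r1)/C) = asin(-2/57) = -2.0108°
wrap1 = π − 2β = 184.0216°
wrap2 = π + 2β = 175.9784°
tangent length = C·cosβ = 56.9649
L = r1·wrap1 + r2·wrap2 + 2·C·cosβ = 3·3.2118 + 1·3.0714 + 2·56.9649 = 126.6366

L=126.637 wrap1=184.02_deg wrap2=175.98_deg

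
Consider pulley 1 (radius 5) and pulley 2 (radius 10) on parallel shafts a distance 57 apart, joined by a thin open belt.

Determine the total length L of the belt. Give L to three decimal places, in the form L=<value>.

L=161.563

open belt: β = asin((r2−r1)/C) = asin(5/57) = 5.0324°
wrap1 = π − 2β = 169.9352°
wrap2 = π + 2β = 190.0648°
tangent length = C·cosβ = 56.7803
L = r1·wrap1 + r2·wrap2 + 2·C·cosβ = 5·2.9659 + 10·3.3173 + 2·56.7803 = 161.5628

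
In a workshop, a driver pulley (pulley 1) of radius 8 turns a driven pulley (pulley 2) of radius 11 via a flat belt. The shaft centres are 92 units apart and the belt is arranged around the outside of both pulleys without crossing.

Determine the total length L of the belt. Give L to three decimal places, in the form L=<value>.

L=243.788

open belt: β = asin((r2−r1)/C) = asin(3/92) = 1.8687°
wrap1 = π − 2β = 176.2627°
wrap2 = π + 2β = 183.7373°
tangent length = C·cosβ = 91.9511
L = r1·wrap1 + r2·wrap2 + 2·C·cosβ = 8·3.0764 + 11·3.2068 + 2·91.9511 = 243.7881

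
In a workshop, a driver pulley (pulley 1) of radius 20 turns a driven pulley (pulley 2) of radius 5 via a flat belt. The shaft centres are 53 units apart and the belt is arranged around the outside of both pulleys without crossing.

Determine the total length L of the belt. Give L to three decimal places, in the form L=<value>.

open belt: β = asin((r2−r1)/C) = asin(-15/53) = -16.4405°
wrap1 = π − 2β = 212.8809°
wrap2 = π + 2β = 147.1191°
tangent length = C·cosβ = 50.8331
L = r1·wrap1 + r2·wrap2 + 2·C·cosβ = 20·3.7155 + 5·2.5677 + 2·50.8331 = 188.8141

L=188.814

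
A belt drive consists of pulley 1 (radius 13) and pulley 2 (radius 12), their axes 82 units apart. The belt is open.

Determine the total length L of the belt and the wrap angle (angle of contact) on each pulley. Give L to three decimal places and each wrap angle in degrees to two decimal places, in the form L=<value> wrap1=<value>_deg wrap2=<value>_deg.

open belt: β = asin((r2−r1)/C) = asin(-1/82) = -0.6987°
wrap1 = π − 2β = 181.3975°
wrap2 = π + 2β = 178.6025°
tangent length = C·cosβ = 81.9939
L = r1·wrap1 + r2·wrap2 + 2·C·cosβ = 13·3.1660 + 12·3.1172 + 2·81.9939 = 242.5520

L=242.552 wrap1=181.40_deg wrap2=178.60_deg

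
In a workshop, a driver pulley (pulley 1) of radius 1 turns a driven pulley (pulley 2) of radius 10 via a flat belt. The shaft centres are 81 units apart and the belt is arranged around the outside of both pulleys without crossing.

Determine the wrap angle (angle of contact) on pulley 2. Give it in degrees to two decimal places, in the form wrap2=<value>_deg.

wrap2=192.76_deg

open belt: β = asin((r2−r1)/C) = asin(9/81) = 6.3794°
wrap1 = π − 2β = 167.2413°
wrap2 = π + 2β = 192.7587°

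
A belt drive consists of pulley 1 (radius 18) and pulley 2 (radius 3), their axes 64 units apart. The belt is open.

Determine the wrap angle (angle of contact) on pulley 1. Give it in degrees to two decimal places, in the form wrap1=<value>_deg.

open belt: β = asin((r2−r1)/C) = asin(-15/64) = -13.5548°
wrap1 = π − 2β = 207.1096°
wrap2 = π + 2β = 152.8904°

wrap1=207.11_deg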